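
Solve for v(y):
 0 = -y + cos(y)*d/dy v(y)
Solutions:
 v(y) = C1 + Integral(y/cos(y), y)


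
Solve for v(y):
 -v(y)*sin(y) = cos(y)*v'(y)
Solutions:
 v(y) = C1*cos(y)


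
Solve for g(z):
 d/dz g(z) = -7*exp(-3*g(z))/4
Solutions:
 g(z) = log(C1 - 21*z/4)/3
 g(z) = log((-1 - sqrt(3)*I)*(C1 - 21*z/4)^(1/3)/2)
 g(z) = log((-1 + sqrt(3)*I)*(C1 - 21*z/4)^(1/3)/2)


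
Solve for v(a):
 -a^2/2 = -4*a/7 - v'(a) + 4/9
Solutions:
 v(a) = C1 + a^3/6 - 2*a^2/7 + 4*a/9


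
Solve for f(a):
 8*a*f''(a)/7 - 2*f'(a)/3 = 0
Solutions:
 f(a) = C1 + C2*a^(19/12)


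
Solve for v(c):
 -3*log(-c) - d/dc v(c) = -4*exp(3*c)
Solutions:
 v(c) = C1 - 3*c*log(-c) + 3*c + 4*exp(3*c)/3


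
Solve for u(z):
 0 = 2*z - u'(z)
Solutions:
 u(z) = C1 + z^2


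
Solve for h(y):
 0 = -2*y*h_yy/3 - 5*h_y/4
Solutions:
 h(y) = C1 + C2/y^(7/8)


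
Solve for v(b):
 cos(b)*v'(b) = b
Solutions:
 v(b) = C1 + Integral(b/cos(b), b)


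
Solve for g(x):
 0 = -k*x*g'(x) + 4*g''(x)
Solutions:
 g(x) = Piecewise((-sqrt(2)*sqrt(pi)*C1*erf(sqrt(2)*x*sqrt(-k)/4)/sqrt(-k) - C2, (k > 0) | (k < 0)), (-C1*x - C2, True))


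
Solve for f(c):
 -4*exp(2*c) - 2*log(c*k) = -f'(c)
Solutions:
 f(c) = C1 + 2*c*log(c*k) - 2*c + 2*exp(2*c)


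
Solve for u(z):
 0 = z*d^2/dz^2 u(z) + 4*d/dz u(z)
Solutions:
 u(z) = C1 + C2/z^3


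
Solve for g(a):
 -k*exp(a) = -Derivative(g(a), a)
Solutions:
 g(a) = C1 + k*exp(a)


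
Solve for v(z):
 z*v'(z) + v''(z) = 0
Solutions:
 v(z) = C1 + C2*erf(sqrt(2)*z/2)


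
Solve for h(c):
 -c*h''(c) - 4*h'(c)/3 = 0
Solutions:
 h(c) = C1 + C2/c^(1/3)


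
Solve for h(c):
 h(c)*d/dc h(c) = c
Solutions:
 h(c) = -sqrt(C1 + c^2)
 h(c) = sqrt(C1 + c^2)


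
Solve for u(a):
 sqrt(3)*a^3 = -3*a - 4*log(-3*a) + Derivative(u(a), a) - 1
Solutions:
 u(a) = C1 + sqrt(3)*a^4/4 + 3*a^2/2 + 4*a*log(-a) + a*(-3 + 4*log(3))


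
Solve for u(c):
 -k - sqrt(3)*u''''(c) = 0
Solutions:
 u(c) = C1 + C2*c + C3*c^2 + C4*c^3 - sqrt(3)*c^4*k/72


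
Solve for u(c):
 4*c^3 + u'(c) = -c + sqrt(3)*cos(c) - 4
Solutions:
 u(c) = C1 - c^4 - c^2/2 - 4*c + sqrt(3)*sin(c)


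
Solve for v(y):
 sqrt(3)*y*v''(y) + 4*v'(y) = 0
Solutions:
 v(y) = C1 + C2*y^(1 - 4*sqrt(3)/3)


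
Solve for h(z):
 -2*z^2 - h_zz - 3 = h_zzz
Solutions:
 h(z) = C1 + C2*z + C3*exp(-z) - z^4/6 + 2*z^3/3 - 7*z^2/2


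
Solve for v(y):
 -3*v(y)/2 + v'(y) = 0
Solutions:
 v(y) = C1*exp(3*y/2)


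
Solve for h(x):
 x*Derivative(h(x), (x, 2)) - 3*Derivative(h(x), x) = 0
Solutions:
 h(x) = C1 + C2*x^4


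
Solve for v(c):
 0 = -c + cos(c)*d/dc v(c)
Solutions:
 v(c) = C1 + Integral(c/cos(c), c)


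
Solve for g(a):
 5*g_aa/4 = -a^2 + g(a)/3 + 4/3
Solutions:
 g(a) = C1*exp(-2*sqrt(15)*a/15) + C2*exp(2*sqrt(15)*a/15) + 3*a^2 + 37/2


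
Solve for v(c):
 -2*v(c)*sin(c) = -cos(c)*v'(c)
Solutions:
 v(c) = C1/cos(c)^2


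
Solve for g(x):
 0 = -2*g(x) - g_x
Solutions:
 g(x) = C1*exp(-2*x)


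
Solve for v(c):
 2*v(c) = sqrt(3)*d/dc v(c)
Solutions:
 v(c) = C1*exp(2*sqrt(3)*c/3)


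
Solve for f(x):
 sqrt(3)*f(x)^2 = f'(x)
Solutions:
 f(x) = -1/(C1 + sqrt(3)*x)


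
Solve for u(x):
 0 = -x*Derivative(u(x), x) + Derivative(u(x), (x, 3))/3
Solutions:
 u(x) = C1 + Integral(C2*airyai(3^(1/3)*x) + C3*airybi(3^(1/3)*x), x)


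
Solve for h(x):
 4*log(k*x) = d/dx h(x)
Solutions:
 h(x) = C1 + 4*x*log(k*x) - 4*x


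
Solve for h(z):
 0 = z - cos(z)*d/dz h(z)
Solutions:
 h(z) = C1 + Integral(z/cos(z), z)


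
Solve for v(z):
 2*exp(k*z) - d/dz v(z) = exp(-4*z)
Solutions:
 v(z) = C1 + exp(-4*z)/4 + 2*exp(k*z)/k


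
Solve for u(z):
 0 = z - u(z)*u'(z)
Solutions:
 u(z) = -sqrt(C1 + z^2)
 u(z) = sqrt(C1 + z^2)


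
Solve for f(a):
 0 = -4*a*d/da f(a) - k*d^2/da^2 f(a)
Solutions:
 f(a) = C1 + C2*sqrt(k)*erf(sqrt(2)*a*sqrt(1/k))


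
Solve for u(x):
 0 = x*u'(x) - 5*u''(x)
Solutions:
 u(x) = C1 + C2*erfi(sqrt(10)*x/10)


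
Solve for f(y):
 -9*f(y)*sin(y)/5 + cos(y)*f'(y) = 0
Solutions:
 f(y) = C1/cos(y)^(9/5)


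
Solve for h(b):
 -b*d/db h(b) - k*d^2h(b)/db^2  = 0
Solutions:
 h(b) = C1 + C2*sqrt(k)*erf(sqrt(2)*b*sqrt(1/k)/2)


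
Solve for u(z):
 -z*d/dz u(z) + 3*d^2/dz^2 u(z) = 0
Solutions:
 u(z) = C1 + C2*erfi(sqrt(6)*z/6)


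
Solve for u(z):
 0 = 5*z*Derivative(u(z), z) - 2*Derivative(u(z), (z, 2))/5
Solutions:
 u(z) = C1 + C2*erfi(5*z/2)


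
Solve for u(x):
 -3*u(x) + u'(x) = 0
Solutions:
 u(x) = C1*exp(3*x)


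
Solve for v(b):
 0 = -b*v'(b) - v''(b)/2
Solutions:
 v(b) = C1 + C2*erf(b)


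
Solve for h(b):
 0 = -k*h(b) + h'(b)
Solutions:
 h(b) = C1*exp(b*k)


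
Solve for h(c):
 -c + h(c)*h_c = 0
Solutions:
 h(c) = -sqrt(C1 + c^2)
 h(c) = sqrt(C1 + c^2)


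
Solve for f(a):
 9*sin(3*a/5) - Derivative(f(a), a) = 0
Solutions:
 f(a) = C1 - 15*cos(3*a/5)


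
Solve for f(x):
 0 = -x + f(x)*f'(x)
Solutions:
 f(x) = -sqrt(C1 + x^2)
 f(x) = sqrt(C1 + x^2)


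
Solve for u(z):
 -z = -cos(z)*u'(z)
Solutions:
 u(z) = C1 + Integral(z/cos(z), z)


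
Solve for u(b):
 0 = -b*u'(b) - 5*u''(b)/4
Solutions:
 u(b) = C1 + C2*erf(sqrt(10)*b/5)


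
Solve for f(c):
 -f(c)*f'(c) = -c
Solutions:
 f(c) = -sqrt(C1 + c^2)
 f(c) = sqrt(C1 + c^2)


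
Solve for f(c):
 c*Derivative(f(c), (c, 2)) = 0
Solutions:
 f(c) = C1 + C2*c


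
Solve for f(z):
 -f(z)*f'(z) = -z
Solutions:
 f(z) = -sqrt(C1 + z^2)
 f(z) = sqrt(C1 + z^2)


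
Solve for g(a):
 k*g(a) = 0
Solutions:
 g(a) = 0


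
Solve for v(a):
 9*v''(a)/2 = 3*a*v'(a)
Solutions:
 v(a) = C1 + C2*erfi(sqrt(3)*a/3)


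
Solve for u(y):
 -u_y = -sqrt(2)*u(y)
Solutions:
 u(y) = C1*exp(sqrt(2)*y)


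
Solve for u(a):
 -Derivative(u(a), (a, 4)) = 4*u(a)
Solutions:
 u(a) = (C1*sin(a) + C2*cos(a))*exp(-a) + (C3*sin(a) + C4*cos(a))*exp(a)


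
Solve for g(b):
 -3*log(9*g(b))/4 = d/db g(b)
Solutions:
 4*Integral(1/(log(_y) + 2*log(3)), (_y, g(b)))/3 = C1 - b


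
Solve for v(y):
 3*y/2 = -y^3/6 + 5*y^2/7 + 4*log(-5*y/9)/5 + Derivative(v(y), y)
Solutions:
 v(y) = C1 + y^4/24 - 5*y^3/21 + 3*y^2/4 - 4*y*log(-y)/5 + 4*y*(-log(5) + 1 + 2*log(3))/5


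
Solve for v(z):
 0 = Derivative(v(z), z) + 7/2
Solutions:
 v(z) = C1 - 7*z/2


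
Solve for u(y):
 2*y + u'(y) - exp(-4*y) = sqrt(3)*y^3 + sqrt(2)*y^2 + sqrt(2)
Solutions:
 u(y) = C1 + sqrt(3)*y^4/4 + sqrt(2)*y^3/3 - y^2 + sqrt(2)*y - exp(-4*y)/4


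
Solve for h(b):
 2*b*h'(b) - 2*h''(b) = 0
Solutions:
 h(b) = C1 + C2*erfi(sqrt(2)*b/2)


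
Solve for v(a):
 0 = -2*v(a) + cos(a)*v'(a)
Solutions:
 v(a) = C1*(sin(a) + 1)/(sin(a) - 1)


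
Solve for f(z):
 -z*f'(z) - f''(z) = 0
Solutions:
 f(z) = C1 + C2*erf(sqrt(2)*z/2)


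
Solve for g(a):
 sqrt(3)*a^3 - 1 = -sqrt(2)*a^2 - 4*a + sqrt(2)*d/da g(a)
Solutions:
 g(a) = C1 + sqrt(6)*a^4/8 + a^3/3 + sqrt(2)*a^2 - sqrt(2)*a/2


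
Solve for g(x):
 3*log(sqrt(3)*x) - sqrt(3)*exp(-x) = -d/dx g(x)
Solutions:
 g(x) = C1 - 3*x*log(x) + x*(3 - 3*log(3)/2) - sqrt(3)*exp(-x)


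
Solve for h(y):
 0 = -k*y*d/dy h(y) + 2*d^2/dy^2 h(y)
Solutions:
 h(y) = Piecewise((-sqrt(pi)*C1*erf(y*sqrt(-k)/2)/sqrt(-k) - C2, (k > 0) | (k < 0)), (-C1*y - C2, True))


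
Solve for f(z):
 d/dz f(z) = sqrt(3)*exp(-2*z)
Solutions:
 f(z) = C1 - sqrt(3)*exp(-2*z)/2


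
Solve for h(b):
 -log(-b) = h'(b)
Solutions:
 h(b) = C1 - b*log(-b) + b


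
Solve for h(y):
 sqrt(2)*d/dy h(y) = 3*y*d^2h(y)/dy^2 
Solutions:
 h(y) = C1 + C2*y^(sqrt(2)/3 + 1)


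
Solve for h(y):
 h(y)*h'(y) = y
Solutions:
 h(y) = -sqrt(C1 + y^2)
 h(y) = sqrt(C1 + y^2)


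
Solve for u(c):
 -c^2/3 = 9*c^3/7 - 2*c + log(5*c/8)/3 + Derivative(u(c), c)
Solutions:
 u(c) = C1 - 9*c^4/28 - c^3/9 + c^2 - c*log(c)/3 - c*log(5)/3 + c/3 + c*log(2)


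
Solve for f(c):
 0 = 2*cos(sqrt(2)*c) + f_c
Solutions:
 f(c) = C1 - sqrt(2)*sin(sqrt(2)*c)


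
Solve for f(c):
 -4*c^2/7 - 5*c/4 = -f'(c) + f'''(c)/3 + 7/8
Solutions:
 f(c) = C1 + C2*exp(-sqrt(3)*c) + C3*exp(sqrt(3)*c) + 4*c^3/21 + 5*c^2/8 + 211*c/168


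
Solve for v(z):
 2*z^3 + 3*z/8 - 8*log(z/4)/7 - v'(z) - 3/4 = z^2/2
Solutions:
 v(z) = C1 + z^4/2 - z^3/6 + 3*z^2/16 - 8*z*log(z)/7 + 11*z/28 + 16*z*log(2)/7


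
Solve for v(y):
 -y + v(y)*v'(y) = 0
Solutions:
 v(y) = -sqrt(C1 + y^2)
 v(y) = sqrt(C1 + y^2)


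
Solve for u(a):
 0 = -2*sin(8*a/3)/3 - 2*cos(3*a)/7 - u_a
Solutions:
 u(a) = C1 - 2*sin(3*a)/21 + cos(8*a/3)/4


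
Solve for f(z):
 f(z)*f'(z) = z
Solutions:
 f(z) = -sqrt(C1 + z^2)
 f(z) = sqrt(C1 + z^2)


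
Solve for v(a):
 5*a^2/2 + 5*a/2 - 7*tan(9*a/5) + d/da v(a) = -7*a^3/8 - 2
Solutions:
 v(a) = C1 - 7*a^4/32 - 5*a^3/6 - 5*a^2/4 - 2*a - 35*log(cos(9*a/5))/9


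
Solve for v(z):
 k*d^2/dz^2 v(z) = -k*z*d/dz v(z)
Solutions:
 v(z) = C1 + C2*erf(sqrt(2)*z/2)


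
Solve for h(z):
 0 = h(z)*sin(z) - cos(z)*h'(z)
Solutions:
 h(z) = C1/cos(z)


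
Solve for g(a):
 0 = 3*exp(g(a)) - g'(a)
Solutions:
 g(a) = log(-1/(C1 + 3*a))


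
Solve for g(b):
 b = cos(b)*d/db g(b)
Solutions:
 g(b) = C1 + Integral(b/cos(b), b)


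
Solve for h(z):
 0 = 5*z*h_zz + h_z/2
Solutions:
 h(z) = C1 + C2*z^(9/10)


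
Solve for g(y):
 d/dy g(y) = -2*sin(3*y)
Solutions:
 g(y) = C1 + 2*cos(3*y)/3


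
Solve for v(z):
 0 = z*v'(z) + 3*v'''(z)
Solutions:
 v(z) = C1 + Integral(C2*airyai(-3^(2/3)*z/3) + C3*airybi(-3^(2/3)*z/3), z)


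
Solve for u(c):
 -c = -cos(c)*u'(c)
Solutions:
 u(c) = C1 + Integral(c/cos(c), c)


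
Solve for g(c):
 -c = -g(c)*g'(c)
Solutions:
 g(c) = -sqrt(C1 + c^2)
 g(c) = sqrt(C1 + c^2)


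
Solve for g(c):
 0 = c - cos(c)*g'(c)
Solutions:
 g(c) = C1 + Integral(c/cos(c), c)


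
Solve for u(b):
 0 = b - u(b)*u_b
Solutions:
 u(b) = -sqrt(C1 + b^2)
 u(b) = sqrt(C1 + b^2)


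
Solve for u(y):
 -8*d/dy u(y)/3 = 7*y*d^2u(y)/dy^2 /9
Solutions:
 u(y) = C1 + C2/y^(17/7)


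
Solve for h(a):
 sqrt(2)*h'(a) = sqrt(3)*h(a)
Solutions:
 h(a) = C1*exp(sqrt(6)*a/2)


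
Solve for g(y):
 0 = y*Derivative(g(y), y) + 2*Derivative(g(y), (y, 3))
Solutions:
 g(y) = C1 + Integral(C2*airyai(-2^(2/3)*y/2) + C3*airybi(-2^(2/3)*y/2), y)


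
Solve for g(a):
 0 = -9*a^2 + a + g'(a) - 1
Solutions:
 g(a) = C1 + 3*a^3 - a^2/2 + a


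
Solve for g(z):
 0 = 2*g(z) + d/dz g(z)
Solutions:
 g(z) = C1*exp(-2*z)


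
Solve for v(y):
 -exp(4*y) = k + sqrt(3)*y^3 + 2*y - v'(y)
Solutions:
 v(y) = C1 + k*y + sqrt(3)*y^4/4 + y^2 + exp(4*y)/4


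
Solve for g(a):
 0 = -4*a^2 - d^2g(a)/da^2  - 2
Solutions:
 g(a) = C1 + C2*a - a^4/3 - a^2


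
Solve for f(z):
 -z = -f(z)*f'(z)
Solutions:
 f(z) = -sqrt(C1 + z^2)
 f(z) = sqrt(C1 + z^2)


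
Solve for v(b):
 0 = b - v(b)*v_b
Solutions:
 v(b) = -sqrt(C1 + b^2)
 v(b) = sqrt(C1 + b^2)


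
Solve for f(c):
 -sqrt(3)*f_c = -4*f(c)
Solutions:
 f(c) = C1*exp(4*sqrt(3)*c/3)


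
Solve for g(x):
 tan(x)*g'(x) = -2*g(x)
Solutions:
 g(x) = C1/sin(x)^2


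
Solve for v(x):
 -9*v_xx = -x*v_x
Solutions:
 v(x) = C1 + C2*erfi(sqrt(2)*x/6)


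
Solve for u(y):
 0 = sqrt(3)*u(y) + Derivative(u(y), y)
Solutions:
 u(y) = C1*exp(-sqrt(3)*y)


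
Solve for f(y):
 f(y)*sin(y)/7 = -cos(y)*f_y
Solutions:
 f(y) = C1*cos(y)^(1/7)


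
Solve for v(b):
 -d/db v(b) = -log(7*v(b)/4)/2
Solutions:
 2*Integral(1/(-log(_y) - log(7) + 2*log(2)), (_y, v(b))) = C1 - b


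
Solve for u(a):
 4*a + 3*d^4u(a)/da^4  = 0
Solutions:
 u(a) = C1 + C2*a + C3*a^2 + C4*a^3 - a^5/90


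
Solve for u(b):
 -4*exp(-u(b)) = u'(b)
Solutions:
 u(b) = log(C1 - 4*b)


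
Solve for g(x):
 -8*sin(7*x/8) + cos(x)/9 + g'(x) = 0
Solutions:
 g(x) = C1 - sin(x)/9 - 64*cos(7*x/8)/7


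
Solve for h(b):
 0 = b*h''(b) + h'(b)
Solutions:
 h(b) = C1 + C2*log(b)


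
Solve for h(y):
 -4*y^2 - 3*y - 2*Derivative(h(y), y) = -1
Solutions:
 h(y) = C1 - 2*y^3/3 - 3*y^2/4 + y/2


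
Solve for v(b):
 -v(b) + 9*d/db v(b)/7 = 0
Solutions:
 v(b) = C1*exp(7*b/9)


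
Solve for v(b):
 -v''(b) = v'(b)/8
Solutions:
 v(b) = C1 + C2*exp(-b/8)


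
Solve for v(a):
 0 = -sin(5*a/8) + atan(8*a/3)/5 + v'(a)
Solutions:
 v(a) = C1 - a*atan(8*a/3)/5 + 3*log(64*a^2 + 9)/80 - 8*cos(5*a/8)/5


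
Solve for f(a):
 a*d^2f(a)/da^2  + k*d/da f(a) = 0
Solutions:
 f(a) = C1 + a^(1 - re(k))*(C2*sin(log(a)*Abs(im(k))) + C3*cos(log(a)*im(k)))


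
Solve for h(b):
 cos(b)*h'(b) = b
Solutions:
 h(b) = C1 + Integral(b/cos(b), b)


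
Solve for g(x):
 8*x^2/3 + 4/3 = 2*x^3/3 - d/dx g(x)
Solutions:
 g(x) = C1 + x^4/6 - 8*x^3/9 - 4*x/3


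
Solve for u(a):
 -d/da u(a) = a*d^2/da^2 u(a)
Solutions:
 u(a) = C1 + C2*log(a)


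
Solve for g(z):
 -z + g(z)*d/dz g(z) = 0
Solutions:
 g(z) = -sqrt(C1 + z^2)
 g(z) = sqrt(C1 + z^2)


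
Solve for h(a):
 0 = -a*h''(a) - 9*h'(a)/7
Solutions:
 h(a) = C1 + C2/a^(2/7)


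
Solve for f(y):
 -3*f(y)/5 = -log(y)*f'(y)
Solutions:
 f(y) = C1*exp(3*li(y)/5)


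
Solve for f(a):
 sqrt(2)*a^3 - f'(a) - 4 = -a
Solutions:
 f(a) = C1 + sqrt(2)*a^4/4 + a^2/2 - 4*a


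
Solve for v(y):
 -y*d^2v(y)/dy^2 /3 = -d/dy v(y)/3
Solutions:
 v(y) = C1 + C2*y^2


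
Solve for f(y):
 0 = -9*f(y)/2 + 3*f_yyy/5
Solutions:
 f(y) = C3*exp(15^(1/3)*2^(2/3)*y/2) + (C1*sin(2^(2/3)*3^(5/6)*5^(1/3)*y/4) + C2*cos(2^(2/3)*3^(5/6)*5^(1/3)*y/4))*exp(-15^(1/3)*2^(2/3)*y/4)


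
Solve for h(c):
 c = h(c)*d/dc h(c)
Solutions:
 h(c) = -sqrt(C1 + c^2)
 h(c) = sqrt(C1 + c^2)


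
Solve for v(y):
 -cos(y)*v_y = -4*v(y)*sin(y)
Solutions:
 v(y) = C1/cos(y)^4


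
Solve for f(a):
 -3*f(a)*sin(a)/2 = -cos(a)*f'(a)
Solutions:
 f(a) = C1/cos(a)^(3/2)


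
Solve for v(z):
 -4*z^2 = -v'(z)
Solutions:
 v(z) = C1 + 4*z^3/3


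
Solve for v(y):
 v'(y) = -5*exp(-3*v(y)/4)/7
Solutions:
 v(y) = 4*log(C1 - 15*y/28)/3
 v(y) = 4*log((-294^(1/3) - 3^(5/6)*98^(1/3)*I)*(C1 - 5*y)^(1/3)/28)
 v(y) = 4*log((-294^(1/3) + 3^(5/6)*98^(1/3)*I)*(C1 - 5*y)^(1/3)/28)


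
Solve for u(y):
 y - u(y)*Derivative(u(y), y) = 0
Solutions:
 u(y) = -sqrt(C1 + y^2)
 u(y) = sqrt(C1 + y^2)


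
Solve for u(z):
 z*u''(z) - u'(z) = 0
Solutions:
 u(z) = C1 + C2*z^2


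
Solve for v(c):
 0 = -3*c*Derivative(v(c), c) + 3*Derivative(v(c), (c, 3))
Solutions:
 v(c) = C1 + Integral(C2*airyai(c) + C3*airybi(c), c)


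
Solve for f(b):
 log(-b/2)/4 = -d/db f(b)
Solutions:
 f(b) = C1 - b*log(-b)/4 + b*(log(2) + 1)/4


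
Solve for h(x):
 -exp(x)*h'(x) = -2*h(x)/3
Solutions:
 h(x) = C1*exp(-2*exp(-x)/3)


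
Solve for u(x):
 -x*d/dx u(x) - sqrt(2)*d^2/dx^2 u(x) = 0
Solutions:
 u(x) = C1 + C2*erf(2^(1/4)*x/2)


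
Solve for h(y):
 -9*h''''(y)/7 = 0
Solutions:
 h(y) = C1 + C2*y + C3*y^2 + C4*y^3


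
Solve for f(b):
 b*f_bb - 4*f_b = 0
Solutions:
 f(b) = C1 + C2*b^5


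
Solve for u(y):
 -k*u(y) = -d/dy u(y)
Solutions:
 u(y) = C1*exp(k*y)


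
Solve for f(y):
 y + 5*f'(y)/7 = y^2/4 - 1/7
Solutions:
 f(y) = C1 + 7*y^3/60 - 7*y^2/10 - y/5


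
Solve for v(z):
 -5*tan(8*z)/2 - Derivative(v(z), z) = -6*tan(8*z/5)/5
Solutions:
 v(z) = C1 - 3*log(cos(8*z/5))/4 + 5*log(cos(8*z))/16


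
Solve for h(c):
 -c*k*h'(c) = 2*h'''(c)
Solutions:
 h(c) = C1 + Integral(C2*airyai(2^(2/3)*c*(-k)^(1/3)/2) + C3*airybi(2^(2/3)*c*(-k)^(1/3)/2), c)


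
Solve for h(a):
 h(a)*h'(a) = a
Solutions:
 h(a) = -sqrt(C1 + a^2)
 h(a) = sqrt(C1 + a^2)


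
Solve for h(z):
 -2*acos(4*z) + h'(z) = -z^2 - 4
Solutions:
 h(z) = C1 - z^3/3 + 2*z*acos(4*z) - 4*z - sqrt(1 - 16*z^2)/2


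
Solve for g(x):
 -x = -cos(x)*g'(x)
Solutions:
 g(x) = C1 + Integral(x/cos(x), x)


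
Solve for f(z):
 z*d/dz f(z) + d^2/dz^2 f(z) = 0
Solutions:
 f(z) = C1 + C2*erf(sqrt(2)*z/2)


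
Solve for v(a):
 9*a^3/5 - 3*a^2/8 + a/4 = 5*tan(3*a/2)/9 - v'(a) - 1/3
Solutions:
 v(a) = C1 - 9*a^4/20 + a^3/8 - a^2/8 - a/3 - 10*log(cos(3*a/2))/27


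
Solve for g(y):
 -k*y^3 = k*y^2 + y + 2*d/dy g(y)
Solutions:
 g(y) = C1 - k*y^4/8 - k*y^3/6 - y^2/4


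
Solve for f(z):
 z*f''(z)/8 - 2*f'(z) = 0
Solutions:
 f(z) = C1 + C2*z^17


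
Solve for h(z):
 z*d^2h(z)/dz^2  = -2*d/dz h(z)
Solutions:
 h(z) = C1 + C2/z


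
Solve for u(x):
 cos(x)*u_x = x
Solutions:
 u(x) = C1 + Integral(x/cos(x), x)


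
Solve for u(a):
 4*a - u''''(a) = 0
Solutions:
 u(a) = C1 + C2*a + C3*a^2 + C4*a^3 + a^5/30


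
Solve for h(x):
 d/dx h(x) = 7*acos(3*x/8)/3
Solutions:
 h(x) = C1 + 7*x*acos(3*x/8)/3 - 7*sqrt(64 - 9*x^2)/9


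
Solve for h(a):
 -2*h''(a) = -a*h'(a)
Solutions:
 h(a) = C1 + C2*erfi(a/2)


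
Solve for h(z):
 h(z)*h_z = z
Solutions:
 h(z) = -sqrt(C1 + z^2)
 h(z) = sqrt(C1 + z^2)


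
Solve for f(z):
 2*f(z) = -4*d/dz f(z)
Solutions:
 f(z) = C1*exp(-z/2)


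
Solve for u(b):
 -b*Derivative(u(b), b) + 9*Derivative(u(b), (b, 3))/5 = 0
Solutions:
 u(b) = C1 + Integral(C2*airyai(15^(1/3)*b/3) + C3*airybi(15^(1/3)*b/3), b)


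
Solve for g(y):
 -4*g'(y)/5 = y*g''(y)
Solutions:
 g(y) = C1 + C2*y^(1/5)


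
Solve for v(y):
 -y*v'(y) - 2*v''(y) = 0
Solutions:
 v(y) = C1 + C2*erf(y/2)


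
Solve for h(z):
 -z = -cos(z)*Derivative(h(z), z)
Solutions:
 h(z) = C1 + Integral(z/cos(z), z)


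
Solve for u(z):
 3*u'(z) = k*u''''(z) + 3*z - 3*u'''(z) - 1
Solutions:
 u(z) = C1 + C2*exp(z*(-(sqrt(((3 + 2/k^2)^2 - 4/k^4)/k^2)/2 - 3/(2*k) - 1/k^3)^(1/3) + 1/k - 1/(k^2*(sqrt(((3 + 2/k^2)^2 - 4/k^4)/k^2)/2 - 3/(2*k) - 1/k^3)^(1/3)))) + C3*exp(z*((sqrt(((3 + 2/k^2)^2 - 4/k^4)/k^2)/2 - 3/(2*k) - 1/k^3)^(1/3)/2 - sqrt(3)*I*(sqrt(((3 + 2/k^2)^2 - 4/k^4)/k^2)/2 - 3/(2*k) - 1/k^3)^(1/3)/2 + 1/k - 2/(k^2*(-1 + sqrt(3)*I)*(sqrt(((3 + 2/k^2)^2 - 4/k^4)/k^2)/2 - 3/(2*k) - 1/k^3)^(1/3)))) + C4*exp(z*((sqrt(((3 + 2/k^2)^2 - 4/k^4)/k^2)/2 - 3/(2*k) - 1/k^3)^(1/3)/2 + sqrt(3)*I*(sqrt(((3 + 2/k^2)^2 - 4/k^4)/k^2)/2 - 3/(2*k) - 1/k^3)^(1/3)/2 + 1/k + 2/(k^2*(1 + sqrt(3)*I)*(sqrt(((3 + 2/k^2)^2 - 4/k^4)/k^2)/2 - 3/(2*k) - 1/k^3)^(1/3)))) + z^2/2 - z/3


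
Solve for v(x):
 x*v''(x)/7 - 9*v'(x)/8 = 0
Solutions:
 v(x) = C1 + C2*x^(71/8)


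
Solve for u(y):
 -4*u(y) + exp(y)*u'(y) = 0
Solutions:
 u(y) = C1*exp(-4*exp(-y))


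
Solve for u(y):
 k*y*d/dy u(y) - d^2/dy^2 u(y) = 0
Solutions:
 u(y) = Piecewise((-sqrt(2)*sqrt(pi)*C1*erf(sqrt(2)*y*sqrt(-k)/2)/(2*sqrt(-k)) - C2, (k > 0) | (k < 0)), (-C1*y - C2, True))


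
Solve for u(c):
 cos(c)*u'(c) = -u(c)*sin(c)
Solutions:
 u(c) = C1*cos(c)


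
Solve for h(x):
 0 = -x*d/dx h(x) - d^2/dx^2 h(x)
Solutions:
 h(x) = C1 + C2*erf(sqrt(2)*x/2)


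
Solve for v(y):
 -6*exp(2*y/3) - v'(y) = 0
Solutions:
 v(y) = C1 - 9*exp(2*y/3)


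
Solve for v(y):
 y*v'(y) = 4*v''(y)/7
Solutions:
 v(y) = C1 + C2*erfi(sqrt(14)*y/4)


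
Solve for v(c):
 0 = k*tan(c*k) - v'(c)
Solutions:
 v(c) = C1 + k*Piecewise((-log(cos(c*k))/k, Ne(k, 0)), (0, True))


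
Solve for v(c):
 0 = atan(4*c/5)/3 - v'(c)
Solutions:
 v(c) = C1 + c*atan(4*c/5)/3 - 5*log(16*c^2 + 25)/24


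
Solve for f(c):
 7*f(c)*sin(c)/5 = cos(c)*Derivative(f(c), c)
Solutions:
 f(c) = C1/cos(c)^(7/5)


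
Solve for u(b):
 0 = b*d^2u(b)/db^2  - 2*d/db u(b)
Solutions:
 u(b) = C1 + C2*b^3


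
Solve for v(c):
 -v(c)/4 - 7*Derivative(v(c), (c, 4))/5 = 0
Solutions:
 v(c) = (C1*sin(5^(1/4)*7^(3/4)*c/14) + C2*cos(5^(1/4)*7^(3/4)*c/14))*exp(-5^(1/4)*7^(3/4)*c/14) + (C3*sin(5^(1/4)*7^(3/4)*c/14) + C4*cos(5^(1/4)*7^(3/4)*c/14))*exp(5^(1/4)*7^(3/4)*c/14)


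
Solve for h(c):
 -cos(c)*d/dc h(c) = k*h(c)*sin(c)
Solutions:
 h(c) = C1*exp(k*log(cos(c)))


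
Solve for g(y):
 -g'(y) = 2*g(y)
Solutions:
 g(y) = C1*exp(-2*y)


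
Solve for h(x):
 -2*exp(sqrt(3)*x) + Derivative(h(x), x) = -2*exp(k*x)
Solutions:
 h(x) = C1 + 2*sqrt(3)*exp(sqrt(3)*x)/3 - 2*exp(k*x)/k


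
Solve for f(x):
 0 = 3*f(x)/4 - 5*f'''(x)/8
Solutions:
 f(x) = C3*exp(5^(2/3)*6^(1/3)*x/5) + (C1*sin(2^(1/3)*3^(5/6)*5^(2/3)*x/10) + C2*cos(2^(1/3)*3^(5/6)*5^(2/3)*x/10))*exp(-5^(2/3)*6^(1/3)*x/10)


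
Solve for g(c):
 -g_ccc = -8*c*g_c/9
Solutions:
 g(c) = C1 + Integral(C2*airyai(2*3^(1/3)*c/3) + C3*airybi(2*3^(1/3)*c/3), c)


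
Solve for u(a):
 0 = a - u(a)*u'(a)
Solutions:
 u(a) = -sqrt(C1 + a^2)
 u(a) = sqrt(C1 + a^2)


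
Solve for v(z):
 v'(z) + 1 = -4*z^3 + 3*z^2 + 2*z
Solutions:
 v(z) = C1 - z^4 + z^3 + z^2 - z


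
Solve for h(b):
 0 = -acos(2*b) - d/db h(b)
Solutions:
 h(b) = C1 - b*acos(2*b) + sqrt(1 - 4*b^2)/2


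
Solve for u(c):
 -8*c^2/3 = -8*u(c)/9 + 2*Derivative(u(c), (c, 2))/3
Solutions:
 u(c) = C1*exp(-2*sqrt(3)*c/3) + C2*exp(2*sqrt(3)*c/3) + 3*c^2 + 9/2


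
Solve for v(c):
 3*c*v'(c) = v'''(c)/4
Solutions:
 v(c) = C1 + Integral(C2*airyai(12^(1/3)*c) + C3*airybi(12^(1/3)*c), c)


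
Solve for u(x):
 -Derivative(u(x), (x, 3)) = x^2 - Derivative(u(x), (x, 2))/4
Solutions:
 u(x) = C1 + C2*x + C3*exp(x/4) + x^4/3 + 16*x^3/3 + 64*x^2


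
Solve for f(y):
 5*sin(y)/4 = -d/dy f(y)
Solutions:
 f(y) = C1 + 5*cos(y)/4


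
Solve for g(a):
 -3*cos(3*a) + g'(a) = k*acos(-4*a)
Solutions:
 g(a) = C1 + k*(a*acos(-4*a) + sqrt(1 - 16*a^2)/4) + sin(3*a)


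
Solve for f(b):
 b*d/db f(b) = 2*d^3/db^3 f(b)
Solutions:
 f(b) = C1 + Integral(C2*airyai(2^(2/3)*b/2) + C3*airybi(2^(2/3)*b/2), b)


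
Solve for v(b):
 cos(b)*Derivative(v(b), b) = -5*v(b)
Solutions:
 v(b) = C1*sqrt(sin(b) - 1)*(sin(b)^2 - 2*sin(b) + 1)/(sqrt(sin(b) + 1)*(sin(b)^2 + 2*sin(b) + 1))


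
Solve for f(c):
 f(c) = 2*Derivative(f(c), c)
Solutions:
 f(c) = C1*exp(c/2)


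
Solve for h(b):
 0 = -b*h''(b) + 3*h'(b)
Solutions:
 h(b) = C1 + C2*b^4


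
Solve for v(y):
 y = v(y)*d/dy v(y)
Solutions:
 v(y) = -sqrt(C1 + y^2)
 v(y) = sqrt(C1 + y^2)


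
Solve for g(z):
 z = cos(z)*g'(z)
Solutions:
 g(z) = C1 + Integral(z/cos(z), z)


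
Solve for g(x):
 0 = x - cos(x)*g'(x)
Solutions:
 g(x) = C1 + Integral(x/cos(x), x)


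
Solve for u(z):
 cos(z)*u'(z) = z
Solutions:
 u(z) = C1 + Integral(z/cos(z), z)


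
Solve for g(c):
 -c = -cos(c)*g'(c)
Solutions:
 g(c) = C1 + Integral(c/cos(c), c)


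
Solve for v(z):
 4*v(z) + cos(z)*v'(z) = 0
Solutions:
 v(z) = C1*(sin(z)^2 - 2*sin(z) + 1)/(sin(z)^2 + 2*sin(z) + 1)


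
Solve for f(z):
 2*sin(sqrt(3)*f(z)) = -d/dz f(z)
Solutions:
 f(z) = sqrt(3)*(-acos((-exp(2*sqrt(3)*C1) - exp(4*sqrt(3)*z))/(exp(2*sqrt(3)*C1) - exp(4*sqrt(3)*z))) + 2*pi)/3
 f(z) = sqrt(3)*acos((-exp(2*sqrt(3)*C1) - exp(4*sqrt(3)*z))/(exp(2*sqrt(3)*C1) - exp(4*sqrt(3)*z)))/3


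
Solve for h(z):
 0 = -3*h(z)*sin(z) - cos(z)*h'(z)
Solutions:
 h(z) = C1*cos(z)^3


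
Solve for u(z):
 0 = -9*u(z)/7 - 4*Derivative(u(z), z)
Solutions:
 u(z) = C1*exp(-9*z/28)


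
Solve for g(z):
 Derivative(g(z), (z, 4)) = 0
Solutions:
 g(z) = C1 + C2*z + C3*z^2 + C4*z^3


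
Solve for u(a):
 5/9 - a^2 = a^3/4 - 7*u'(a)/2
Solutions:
 u(a) = C1 + a^4/56 + 2*a^3/21 - 10*a/63


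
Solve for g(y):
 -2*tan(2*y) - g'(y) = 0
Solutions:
 g(y) = C1 + log(cos(2*y))


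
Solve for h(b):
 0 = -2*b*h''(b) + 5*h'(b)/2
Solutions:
 h(b) = C1 + C2*b^(9/4)


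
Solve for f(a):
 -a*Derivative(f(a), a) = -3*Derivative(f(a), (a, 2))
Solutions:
 f(a) = C1 + C2*erfi(sqrt(6)*a/6)


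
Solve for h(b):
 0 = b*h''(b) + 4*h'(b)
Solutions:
 h(b) = C1 + C2/b^3


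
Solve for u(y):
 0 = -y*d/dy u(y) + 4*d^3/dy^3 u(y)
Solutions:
 u(y) = C1 + Integral(C2*airyai(2^(1/3)*y/2) + C3*airybi(2^(1/3)*y/2), y)


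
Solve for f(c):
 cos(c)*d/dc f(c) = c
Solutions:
 f(c) = C1 + Integral(c/cos(c), c)


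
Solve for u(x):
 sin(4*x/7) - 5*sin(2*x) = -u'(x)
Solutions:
 u(x) = C1 + 7*cos(4*x/7)/4 - 5*cos(2*x)/2


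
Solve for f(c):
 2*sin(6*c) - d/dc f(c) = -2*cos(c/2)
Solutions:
 f(c) = C1 + 4*sin(c/2) - cos(6*c)/3


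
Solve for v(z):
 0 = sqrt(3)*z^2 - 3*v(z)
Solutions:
 v(z) = sqrt(3)*z^2/3


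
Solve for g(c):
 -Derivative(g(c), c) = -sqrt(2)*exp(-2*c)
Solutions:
 g(c) = C1 - sqrt(2)*exp(-2*c)/2


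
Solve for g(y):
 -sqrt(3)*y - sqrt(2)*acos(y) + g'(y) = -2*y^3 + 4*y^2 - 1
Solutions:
 g(y) = C1 - y^4/2 + 4*y^3/3 + sqrt(3)*y^2/2 - y + sqrt(2)*(y*acos(y) - sqrt(1 - y^2))


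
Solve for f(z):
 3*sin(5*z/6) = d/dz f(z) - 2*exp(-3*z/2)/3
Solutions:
 f(z) = C1 - 18*cos(5*z/6)/5 - 4*exp(-3*z/2)/9


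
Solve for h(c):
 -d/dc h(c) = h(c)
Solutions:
 h(c) = C1*exp(-c)


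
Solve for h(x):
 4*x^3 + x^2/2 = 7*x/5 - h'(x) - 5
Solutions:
 h(x) = C1 - x^4 - x^3/6 + 7*x^2/10 - 5*x


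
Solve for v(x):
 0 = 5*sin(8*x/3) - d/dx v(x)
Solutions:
 v(x) = C1 - 15*cos(8*x/3)/8


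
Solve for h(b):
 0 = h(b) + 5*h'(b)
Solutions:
 h(b) = C1*exp(-b/5)


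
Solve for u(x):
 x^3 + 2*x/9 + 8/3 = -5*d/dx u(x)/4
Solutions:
 u(x) = C1 - x^4/5 - 4*x^2/45 - 32*x/15


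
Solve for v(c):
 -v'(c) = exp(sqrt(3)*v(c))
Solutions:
 v(c) = sqrt(3)*(2*log(1/(C1 + c)) - log(3))/6


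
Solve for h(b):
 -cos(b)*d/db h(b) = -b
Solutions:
 h(b) = C1 + Integral(b/cos(b), b)


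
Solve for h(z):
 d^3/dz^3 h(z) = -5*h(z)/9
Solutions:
 h(z) = C3*exp(-15^(1/3)*z/3) + (C1*sin(3^(5/6)*5^(1/3)*z/6) + C2*cos(3^(5/6)*5^(1/3)*z/6))*exp(15^(1/3)*z/6)


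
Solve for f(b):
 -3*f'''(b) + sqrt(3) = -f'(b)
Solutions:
 f(b) = C1 + C2*exp(-sqrt(3)*b/3) + C3*exp(sqrt(3)*b/3) - sqrt(3)*b


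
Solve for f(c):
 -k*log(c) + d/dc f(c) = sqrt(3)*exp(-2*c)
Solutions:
 f(c) = C1 + c*k*log(c) - c*k - sqrt(3)*exp(-2*c)/2


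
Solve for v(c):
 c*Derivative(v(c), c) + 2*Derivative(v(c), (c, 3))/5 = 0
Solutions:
 v(c) = C1 + Integral(C2*airyai(-2^(2/3)*5^(1/3)*c/2) + C3*airybi(-2^(2/3)*5^(1/3)*c/2), c)


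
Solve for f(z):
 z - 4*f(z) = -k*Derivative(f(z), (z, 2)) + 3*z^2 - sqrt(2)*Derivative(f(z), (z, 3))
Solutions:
 f(z) = C1*exp(-z*(2^(5/6)*k^2/(2*(k^3/4 + sqrt(-k^6 + (k^3 - 108)^2)/4 - 27)^(1/3)) + sqrt(2)*k + 2*2^(1/6)*(k^3/4 + sqrt(-k^6 + (k^3 - 108)^2)/4 - 27)^(1/3))/6) + C2*exp(z*(-2^(5/6)*k^2/((-1 + sqrt(3)*I)*(k^3/4 + sqrt(-k^6 + (k^3 - 108)^2)/4 - 27)^(1/3)) - sqrt(2)*k + 2^(1/6)*(k^3/4 + sqrt(-k^6 + (k^3 - 108)^2)/4 - 27)^(1/3) - 2^(1/6)*sqrt(3)*I*(k^3/4 + sqrt(-k^6 + (k^3 - 108)^2)/4 - 27)^(1/3))/6) + C3*exp(z*(2^(5/6)*k^2/((1 + sqrt(3)*I)*(k^3/4 + sqrt(-k^6 + (k^3 - 108)^2)/4 - 27)^(1/3)) - sqrt(2)*k + 2^(1/6)*(k^3/4 + sqrt(-k^6 + (k^3 - 108)^2)/4 - 27)^(1/3) + 2^(1/6)*sqrt(3)*I*(k^3/4 + sqrt(-k^6 + (k^3 - 108)^2)/4 - 27)^(1/3))/6) - 3*k/8 - 3*z^2/4 + z/4


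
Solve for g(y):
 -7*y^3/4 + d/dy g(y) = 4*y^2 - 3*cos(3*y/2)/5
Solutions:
 g(y) = C1 + 7*y^4/16 + 4*y^3/3 - 2*sin(3*y/2)/5


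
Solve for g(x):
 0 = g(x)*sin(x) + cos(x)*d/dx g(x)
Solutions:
 g(x) = C1*cos(x)


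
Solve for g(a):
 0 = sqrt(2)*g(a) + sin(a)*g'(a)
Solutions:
 g(a) = C1*(cos(a) + 1)^(sqrt(2)/2)/(cos(a) - 1)^(sqrt(2)/2)


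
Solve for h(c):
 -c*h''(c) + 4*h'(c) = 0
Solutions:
 h(c) = C1 + C2*c^5


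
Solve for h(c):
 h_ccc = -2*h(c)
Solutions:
 h(c) = C3*exp(-2^(1/3)*c) + (C1*sin(2^(1/3)*sqrt(3)*c/2) + C2*cos(2^(1/3)*sqrt(3)*c/2))*exp(2^(1/3)*c/2)


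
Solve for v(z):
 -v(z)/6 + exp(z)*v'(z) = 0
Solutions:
 v(z) = C1*exp(-exp(-z)/6)


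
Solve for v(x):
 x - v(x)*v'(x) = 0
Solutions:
 v(x) = -sqrt(C1 + x^2)
 v(x) = sqrt(C1 + x^2)


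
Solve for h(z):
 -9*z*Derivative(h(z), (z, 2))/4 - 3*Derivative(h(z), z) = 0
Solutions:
 h(z) = C1 + C2/z^(1/3)


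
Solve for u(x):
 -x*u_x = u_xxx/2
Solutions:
 u(x) = C1 + Integral(C2*airyai(-2^(1/3)*x) + C3*airybi(-2^(1/3)*x), x)


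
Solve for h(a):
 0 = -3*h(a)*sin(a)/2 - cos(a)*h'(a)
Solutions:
 h(a) = C1*cos(a)^(3/2)


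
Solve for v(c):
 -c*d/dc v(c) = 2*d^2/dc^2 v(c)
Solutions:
 v(c) = C1 + C2*erf(c/2)


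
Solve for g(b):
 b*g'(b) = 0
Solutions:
 g(b) = C1


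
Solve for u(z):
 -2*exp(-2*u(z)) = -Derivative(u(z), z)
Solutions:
 u(z) = log(-sqrt(C1 + 4*z))
 u(z) = log(C1 + 4*z)/2


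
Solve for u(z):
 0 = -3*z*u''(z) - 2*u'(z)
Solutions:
 u(z) = C1 + C2*z^(1/3)


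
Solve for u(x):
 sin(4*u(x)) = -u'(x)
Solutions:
 u(x) = -acos((-C1 - exp(8*x))/(C1 - exp(8*x)))/4 + pi/2
 u(x) = acos((-C1 - exp(8*x))/(C1 - exp(8*x)))/4


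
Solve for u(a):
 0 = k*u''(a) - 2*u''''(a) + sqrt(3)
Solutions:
 u(a) = C1 + C2*a + C3*exp(-sqrt(2)*a*sqrt(k)/2) + C4*exp(sqrt(2)*a*sqrt(k)/2) - sqrt(3)*a^2/(2*k)


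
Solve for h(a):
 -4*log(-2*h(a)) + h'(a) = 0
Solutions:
 -Integral(1/(log(-_y) + log(2)), (_y, h(a)))/4 = C1 - a


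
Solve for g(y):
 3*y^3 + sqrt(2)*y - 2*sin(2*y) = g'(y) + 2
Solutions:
 g(y) = C1 + 3*y^4/4 + sqrt(2)*y^2/2 - 2*y + cos(2*y)


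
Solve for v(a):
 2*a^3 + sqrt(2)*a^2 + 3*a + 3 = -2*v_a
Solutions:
 v(a) = C1 - a^4/4 - sqrt(2)*a^3/6 - 3*a^2/4 - 3*a/2


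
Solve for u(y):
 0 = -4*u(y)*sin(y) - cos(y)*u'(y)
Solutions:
 u(y) = C1*cos(y)^4


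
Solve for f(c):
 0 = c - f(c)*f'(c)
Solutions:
 f(c) = -sqrt(C1 + c^2)
 f(c) = sqrt(C1 + c^2)


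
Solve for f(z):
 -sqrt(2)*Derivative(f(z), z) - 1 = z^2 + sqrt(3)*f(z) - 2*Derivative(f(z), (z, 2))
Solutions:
 f(z) = C1*exp(sqrt(2)*z*(1 - sqrt(1 + 4*sqrt(3)))/4) + C2*exp(sqrt(2)*z*(1 + sqrt(1 + 4*sqrt(3)))/4) - sqrt(3)*z^2/3 + 2*sqrt(2)*z/3 - 7*sqrt(3)/9 - 4/3


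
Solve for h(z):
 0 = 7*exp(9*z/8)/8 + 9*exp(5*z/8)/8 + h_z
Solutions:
 h(z) = C1 - 7*exp(9*z/8)/9 - 9*exp(5*z/8)/5


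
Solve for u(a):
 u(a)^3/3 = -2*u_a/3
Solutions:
 u(a) = -sqrt(-1/(C1 - a))
 u(a) = sqrt(-1/(C1 - a))


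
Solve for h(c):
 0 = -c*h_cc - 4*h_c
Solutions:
 h(c) = C1 + C2/c^3


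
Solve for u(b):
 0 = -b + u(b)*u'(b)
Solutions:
 u(b) = -sqrt(C1 + b^2)
 u(b) = sqrt(C1 + b^2)


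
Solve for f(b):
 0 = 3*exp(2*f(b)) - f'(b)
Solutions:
 f(b) = log(-sqrt(-1/(C1 + 3*b))) - log(2)/2
 f(b) = log(-1/(C1 + 3*b))/2 - log(2)/2


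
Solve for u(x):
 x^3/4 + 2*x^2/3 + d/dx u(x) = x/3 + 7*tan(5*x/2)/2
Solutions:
 u(x) = C1 - x^4/16 - 2*x^3/9 + x^2/6 - 7*log(cos(5*x/2))/5


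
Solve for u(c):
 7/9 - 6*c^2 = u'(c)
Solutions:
 u(c) = C1 - 2*c^3 + 7*c/9


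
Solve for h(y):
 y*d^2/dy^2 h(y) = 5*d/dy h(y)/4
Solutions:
 h(y) = C1 + C2*y^(9/4)


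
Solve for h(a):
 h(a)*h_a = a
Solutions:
 h(a) = -sqrt(C1 + a^2)
 h(a) = sqrt(C1 + a^2)


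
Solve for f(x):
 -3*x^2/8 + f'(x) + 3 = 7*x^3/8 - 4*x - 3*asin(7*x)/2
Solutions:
 f(x) = C1 + 7*x^4/32 + x^3/8 - 2*x^2 - 3*x*asin(7*x)/2 - 3*x - 3*sqrt(1 - 49*x^2)/14


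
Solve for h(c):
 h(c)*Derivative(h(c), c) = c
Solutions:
 h(c) = -sqrt(C1 + c^2)
 h(c) = sqrt(C1 + c^2)


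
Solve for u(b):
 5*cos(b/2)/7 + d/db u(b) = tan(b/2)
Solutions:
 u(b) = C1 - 2*log(cos(b/2)) - 10*sin(b/2)/7


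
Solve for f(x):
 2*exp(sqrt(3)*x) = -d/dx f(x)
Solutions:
 f(x) = C1 - 2*sqrt(3)*exp(sqrt(3)*x)/3


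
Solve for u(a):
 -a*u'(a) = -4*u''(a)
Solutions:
 u(a) = C1 + C2*erfi(sqrt(2)*a/4)


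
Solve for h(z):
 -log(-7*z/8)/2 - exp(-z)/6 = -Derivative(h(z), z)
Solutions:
 h(z) = C1 + z*log(-z)/2 + z*(-3*log(2) - 1 + log(7))/2 - exp(-z)/6


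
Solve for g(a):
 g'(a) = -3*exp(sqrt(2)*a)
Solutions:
 g(a) = C1 - 3*sqrt(2)*exp(sqrt(2)*a)/2


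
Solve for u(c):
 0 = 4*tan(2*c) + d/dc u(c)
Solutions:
 u(c) = C1 + 2*log(cos(2*c))


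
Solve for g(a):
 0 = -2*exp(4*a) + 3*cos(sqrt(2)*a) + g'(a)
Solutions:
 g(a) = C1 + exp(4*a)/2 - 3*sqrt(2)*sin(sqrt(2)*a)/2


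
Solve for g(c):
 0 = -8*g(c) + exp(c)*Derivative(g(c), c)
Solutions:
 g(c) = C1*exp(-8*exp(-c))


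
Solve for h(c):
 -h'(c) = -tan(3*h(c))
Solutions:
 h(c) = -asin(C1*exp(3*c))/3 + pi/3
 h(c) = asin(C1*exp(3*c))/3


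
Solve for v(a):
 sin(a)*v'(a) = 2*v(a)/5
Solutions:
 v(a) = C1*(cos(a) - 1)^(1/5)/(cos(a) + 1)^(1/5)


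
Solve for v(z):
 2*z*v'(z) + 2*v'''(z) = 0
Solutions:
 v(z) = C1 + Integral(C2*airyai(-z) + C3*airybi(-z), z)


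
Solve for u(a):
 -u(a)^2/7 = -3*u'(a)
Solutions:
 u(a) = -21/(C1 + a)


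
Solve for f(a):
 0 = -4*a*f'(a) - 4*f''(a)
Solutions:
 f(a) = C1 + C2*erf(sqrt(2)*a/2)


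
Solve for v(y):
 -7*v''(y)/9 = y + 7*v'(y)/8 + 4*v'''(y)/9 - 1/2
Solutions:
 v(y) = C1 - 4*y^2/7 + 100*y/63 + (C2*sin(sqrt(77)*y/8) + C3*cos(sqrt(77)*y/8))*exp(-7*y/8)


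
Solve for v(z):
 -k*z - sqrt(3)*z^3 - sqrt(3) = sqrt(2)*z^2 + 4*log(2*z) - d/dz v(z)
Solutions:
 v(z) = C1 + k*z^2/2 + sqrt(3)*z^4/4 + sqrt(2)*z^3/3 + 4*z*log(z) - 4*z + sqrt(3)*z + z*log(16)


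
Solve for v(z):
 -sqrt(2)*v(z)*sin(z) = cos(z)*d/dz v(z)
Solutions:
 v(z) = C1*cos(z)^(sqrt(2))


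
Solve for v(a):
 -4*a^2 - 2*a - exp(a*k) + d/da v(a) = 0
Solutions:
 v(a) = C1 + 4*a^3/3 + a^2 + exp(a*k)/k


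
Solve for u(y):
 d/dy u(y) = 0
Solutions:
 u(y) = C1


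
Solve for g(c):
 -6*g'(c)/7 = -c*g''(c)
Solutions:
 g(c) = C1 + C2*c^(13/7)


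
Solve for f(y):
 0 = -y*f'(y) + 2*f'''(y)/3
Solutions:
 f(y) = C1 + Integral(C2*airyai(2^(2/3)*3^(1/3)*y/2) + C3*airybi(2^(2/3)*3^(1/3)*y/2), y)


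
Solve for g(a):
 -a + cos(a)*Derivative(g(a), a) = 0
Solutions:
 g(a) = C1 + Integral(a/cos(a), a)


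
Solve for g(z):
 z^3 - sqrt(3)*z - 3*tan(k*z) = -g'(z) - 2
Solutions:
 g(z) = C1 - z^4/4 + sqrt(3)*z^2/2 - 2*z + 3*Piecewise((-log(cos(k*z))/k, Ne(k, 0)), (0, True))


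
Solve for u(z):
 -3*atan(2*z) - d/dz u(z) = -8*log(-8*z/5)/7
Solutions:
 u(z) = C1 + 8*z*log(-z)/7 - 3*z*atan(2*z) - 8*z*log(5)/7 - 8*z/7 + 24*z*log(2)/7 + 3*log(4*z^2 + 1)/4


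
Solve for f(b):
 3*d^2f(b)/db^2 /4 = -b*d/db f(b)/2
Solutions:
 f(b) = C1 + C2*erf(sqrt(3)*b/3)


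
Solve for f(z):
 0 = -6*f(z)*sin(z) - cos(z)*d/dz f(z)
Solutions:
 f(z) = C1*cos(z)^6


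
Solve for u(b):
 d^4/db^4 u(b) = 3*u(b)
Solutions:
 u(b) = C1*exp(-3^(1/4)*b) + C2*exp(3^(1/4)*b) + C3*sin(3^(1/4)*b) + C4*cos(3^(1/4)*b)


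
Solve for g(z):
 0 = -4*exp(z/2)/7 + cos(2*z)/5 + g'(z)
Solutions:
 g(z) = C1 + 8*exp(z/2)/7 - sin(2*z)/10


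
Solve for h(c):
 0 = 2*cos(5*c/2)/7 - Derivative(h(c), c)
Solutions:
 h(c) = C1 + 4*sin(5*c/2)/35


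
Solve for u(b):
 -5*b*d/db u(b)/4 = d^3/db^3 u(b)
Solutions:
 u(b) = C1 + Integral(C2*airyai(-10^(1/3)*b/2) + C3*airybi(-10^(1/3)*b/2), b)


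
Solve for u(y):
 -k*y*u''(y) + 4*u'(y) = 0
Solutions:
 u(y) = C1 + y^(((re(k) + 4)*re(k) + im(k)^2)/(re(k)^2 + im(k)^2))*(C2*sin(4*log(y)*Abs(im(k))/(re(k)^2 + im(k)^2)) + C3*cos(4*log(y)*im(k)/(re(k)^2 + im(k)^2)))


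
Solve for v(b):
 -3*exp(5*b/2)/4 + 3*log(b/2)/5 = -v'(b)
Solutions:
 v(b) = C1 - 3*b*log(b)/5 + 3*b*(log(2) + 1)/5 + 3*exp(5*b/2)/10


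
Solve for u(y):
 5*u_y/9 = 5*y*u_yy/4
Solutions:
 u(y) = C1 + C2*y^(13/9)


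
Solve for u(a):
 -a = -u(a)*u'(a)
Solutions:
 u(a) = -sqrt(C1 + a^2)
 u(a) = sqrt(C1 + a^2)


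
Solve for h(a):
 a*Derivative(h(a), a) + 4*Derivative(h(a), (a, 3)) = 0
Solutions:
 h(a) = C1 + Integral(C2*airyai(-2^(1/3)*a/2) + C3*airybi(-2^(1/3)*a/2), a)


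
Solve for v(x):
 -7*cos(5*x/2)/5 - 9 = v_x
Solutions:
 v(x) = C1 - 9*x - 14*sin(5*x/2)/25


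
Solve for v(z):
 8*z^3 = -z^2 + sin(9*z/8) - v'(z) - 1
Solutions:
 v(z) = C1 - 2*z^4 - z^3/3 - z - 8*cos(9*z/8)/9


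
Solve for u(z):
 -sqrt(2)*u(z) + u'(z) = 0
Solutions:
 u(z) = C1*exp(sqrt(2)*z)


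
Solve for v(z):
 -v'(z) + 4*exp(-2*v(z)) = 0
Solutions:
 v(z) = log(-sqrt(C1 + 8*z))
 v(z) = log(C1 + 8*z)/2


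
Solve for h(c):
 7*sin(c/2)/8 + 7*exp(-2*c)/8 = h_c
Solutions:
 h(c) = C1 - 7*cos(c/2)/4 - 7*exp(-2*c)/16


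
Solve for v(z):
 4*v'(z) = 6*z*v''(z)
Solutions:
 v(z) = C1 + C2*z^(5/3)


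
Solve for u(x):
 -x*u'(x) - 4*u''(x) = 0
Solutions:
 u(x) = C1 + C2*erf(sqrt(2)*x/4)


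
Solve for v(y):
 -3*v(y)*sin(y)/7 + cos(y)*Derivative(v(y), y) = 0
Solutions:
 v(y) = C1/cos(y)^(3/7)


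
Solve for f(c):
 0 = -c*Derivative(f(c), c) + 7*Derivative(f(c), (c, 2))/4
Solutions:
 f(c) = C1 + C2*erfi(sqrt(14)*c/7)


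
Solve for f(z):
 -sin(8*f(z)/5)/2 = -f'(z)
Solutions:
 -z/2 + 5*log(cos(8*f(z)/5) - 1)/16 - 5*log(cos(8*f(z)/5) + 1)/16 = C1


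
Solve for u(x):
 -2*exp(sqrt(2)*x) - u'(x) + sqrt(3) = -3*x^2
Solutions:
 u(x) = C1 + x^3 + sqrt(3)*x - sqrt(2)*exp(sqrt(2)*x)


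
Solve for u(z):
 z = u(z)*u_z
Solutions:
 u(z) = -sqrt(C1 + z^2)
 u(z) = sqrt(C1 + z^2)


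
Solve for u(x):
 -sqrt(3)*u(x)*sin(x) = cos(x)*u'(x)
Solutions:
 u(x) = C1*cos(x)^(sqrt(3))


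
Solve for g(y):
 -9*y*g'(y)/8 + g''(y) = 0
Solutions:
 g(y) = C1 + C2*erfi(3*y/4)


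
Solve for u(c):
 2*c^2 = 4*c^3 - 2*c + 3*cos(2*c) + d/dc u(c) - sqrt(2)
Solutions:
 u(c) = C1 - c^4 + 2*c^3/3 + c^2 + sqrt(2)*c - 3*sin(2*c)/2


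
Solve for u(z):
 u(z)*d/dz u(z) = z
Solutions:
 u(z) = -sqrt(C1 + z^2)
 u(z) = sqrt(C1 + z^2)


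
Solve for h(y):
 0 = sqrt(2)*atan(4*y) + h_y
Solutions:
 h(y) = C1 - sqrt(2)*(y*atan(4*y) - log(16*y^2 + 1)/8)


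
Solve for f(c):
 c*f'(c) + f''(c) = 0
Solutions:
 f(c) = C1 + C2*erf(sqrt(2)*c/2)


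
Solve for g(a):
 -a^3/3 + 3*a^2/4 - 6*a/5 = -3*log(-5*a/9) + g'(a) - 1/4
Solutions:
 g(a) = C1 - a^4/12 + a^3/4 - 3*a^2/5 + 3*a*log(-a) + a*(-6*log(3) - 11/4 + 3*log(5))


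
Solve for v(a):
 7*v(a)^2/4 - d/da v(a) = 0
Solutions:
 v(a) = -4/(C1 + 7*a)


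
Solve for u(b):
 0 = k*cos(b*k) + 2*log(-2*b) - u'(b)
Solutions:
 u(b) = C1 + 2*b*log(-b) - 2*b + 2*b*log(2) + k*Piecewise((sin(b*k)/k, Ne(k, 0)), (b, True))


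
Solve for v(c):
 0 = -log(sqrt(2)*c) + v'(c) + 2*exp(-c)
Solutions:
 v(c) = C1 + c*log(c) + c*(-1 + log(2)/2) + 2*exp(-c)


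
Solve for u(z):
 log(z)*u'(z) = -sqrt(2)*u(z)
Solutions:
 u(z) = C1*exp(-sqrt(2)*li(z))


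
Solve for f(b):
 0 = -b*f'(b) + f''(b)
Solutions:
 f(b) = C1 + C2*erfi(sqrt(2)*b/2)


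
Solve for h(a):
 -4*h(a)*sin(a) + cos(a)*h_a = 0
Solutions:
 h(a) = C1/cos(a)^4


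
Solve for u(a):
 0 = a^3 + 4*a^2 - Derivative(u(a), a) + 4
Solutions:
 u(a) = C1 + a^4/4 + 4*a^3/3 + 4*a


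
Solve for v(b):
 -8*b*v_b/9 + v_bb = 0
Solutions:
 v(b) = C1 + C2*erfi(2*b/3)


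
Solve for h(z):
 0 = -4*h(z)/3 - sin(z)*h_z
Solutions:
 h(z) = C1*(cos(z) + 1)^(2/3)/(cos(z) - 1)^(2/3)


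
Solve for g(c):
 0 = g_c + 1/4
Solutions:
 g(c) = C1 - c/4


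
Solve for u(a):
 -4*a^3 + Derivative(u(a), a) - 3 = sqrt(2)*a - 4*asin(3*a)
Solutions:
 u(a) = C1 + a^4 + sqrt(2)*a^2/2 - 4*a*asin(3*a) + 3*a - 4*sqrt(1 - 9*a^2)/3


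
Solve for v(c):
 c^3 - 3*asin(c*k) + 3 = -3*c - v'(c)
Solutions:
 v(c) = C1 - c^4/4 - 3*c^2/2 - 3*c + 3*Piecewise((c*asin(c*k) + sqrt(-c^2*k^2 + 1)/k, Ne(k, 0)), (0, True))


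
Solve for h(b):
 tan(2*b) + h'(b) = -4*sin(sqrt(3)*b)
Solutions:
 h(b) = C1 + log(cos(2*b))/2 + 4*sqrt(3)*cos(sqrt(3)*b)/3


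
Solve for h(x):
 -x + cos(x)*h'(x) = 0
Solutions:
 h(x) = C1 + Integral(x/cos(x), x)


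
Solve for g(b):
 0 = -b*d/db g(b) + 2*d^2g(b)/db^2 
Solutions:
 g(b) = C1 + C2*erfi(b/2)


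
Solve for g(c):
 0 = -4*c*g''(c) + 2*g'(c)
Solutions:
 g(c) = C1 + C2*c^(3/2)
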